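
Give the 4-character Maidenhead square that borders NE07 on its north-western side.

ME98

Longitude square 0; −1 → -1, wraps to 9, carry into field.
Longitude field N = 13; −1 → 12 = M.
Latitude square 7; +1 → 8.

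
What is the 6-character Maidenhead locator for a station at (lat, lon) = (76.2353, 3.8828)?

JQ16wf

Shift to the Maidenhead origin (180°W, 90°S): lon 183.8828, lat 166.2353.
Field: 183.8828/20 → 9 → J, 166.2353/10 → 16 → Q; chars JQ.
Square: 3.8828/2 → 1, 6.2353/1 → 6; chars 16.
Subsquare: 1.8828/0.0833333 → 22 → w, 0.2353/0.0416667 → 5 → f; chars wf.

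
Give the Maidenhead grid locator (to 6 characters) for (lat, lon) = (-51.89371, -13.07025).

ID38lc

Shift to the Maidenhead origin (180°W, 90°S): lon 166.9298, lat 38.1063.
Field: 166.9298/20 → 8 → I, 38.1063/10 → 3 → D; chars ID.
Square: 6.9298/2 → 3, 8.1063/1 → 8; chars 38.
Subsquare: 0.9298/0.0833333 → 11 → l, 0.1063/0.0416667 → 2 → c; chars lc.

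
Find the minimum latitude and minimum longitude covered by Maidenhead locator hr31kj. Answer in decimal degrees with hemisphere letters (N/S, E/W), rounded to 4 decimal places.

81.3750° N, 33.1667° W

Field H=7, R=17: +7·20° lon, +17·10° lat → SW at lon -40°, lat 80°.
Square 3, 1: +3·2° lon, +1·1° lat → SW at lon -34°, lat 81°.
Subsquare k=10, j=9: +10·0.0833333° lon, +9·0.0416667° lat → SW at lon -33.1667°, lat 81.375°.
latitude 81.3750° N, longitude 33.1667° W.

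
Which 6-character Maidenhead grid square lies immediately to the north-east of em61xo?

EM71ap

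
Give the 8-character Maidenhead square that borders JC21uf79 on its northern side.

JC21ug70

Latitude extended square 9; +1 → 10, wraps to 0, carry into subsquare.
Latitude subsquare f = 5; +1 → 6 = g.
The longitude characters are unchanged.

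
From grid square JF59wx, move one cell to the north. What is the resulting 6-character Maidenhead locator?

JG50wa

Latitude subsquare x = 23; +1 → 24, wraps to 0 = a, carry into square.
Latitude square 9; +1 → 10, wraps to 0, carry into field.
Latitude field F = 5; +1 → 6 = G.
The longitude characters are unchanged.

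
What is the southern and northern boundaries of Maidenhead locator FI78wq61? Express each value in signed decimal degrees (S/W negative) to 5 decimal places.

-1.32917, -1.32500

Field F=5, I=8: +5·20° lon, +8·10° lat → SW at lon -80°, lat -10°.
Square 7, 8: +7·2° lon, +8·1° lat → SW at lon -66°, lat -2°.
Subsquare w=22, q=16: +22·0.0833333° lon, +16·0.0416667° lat → SW at lon -64.1667°, lat -1.33333°.
Extended square 6, 1: +6·0.00833333° lon, +1·0.00416667° lat → SW at lon -64.1167°, lat -1.32917°.
Cell spans 0.00833333° lon × 0.00416667° lat.
south -1.32917, north -1.32500.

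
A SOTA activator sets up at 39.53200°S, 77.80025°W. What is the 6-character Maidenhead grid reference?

Add 180° to longitude and 90° to latitude: 102.1997, 50.4680.
Field: 102.1997/20 → 5 → F, 50.4680/10 → 5 → F; chars FF.
Square: 2.1997/2 → 1, 0.4680/1 → 0; chars 10.
Subsquare: 0.1997/0.0833333 → 2 → c, 0.4680/0.0416667 → 11 → l; chars cl.

FF10cl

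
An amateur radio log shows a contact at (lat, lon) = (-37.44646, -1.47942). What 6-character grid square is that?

IF92gn

Offset from 180°W / 90°S: lon 178.5206°, lat 52.5535°.
Field: lon ⌊178.5206/20⌋ = 8 → I; lat ⌊52.5535/10⌋ = 5 → F.
Square: lon ⌊18.5206/2⌋ = 9; lat ⌊2.5535/1⌋ = 2.
Subsquare: lon ⌊0.5206/0.0833333⌋ = 6 → g; lat ⌊0.5535/0.0416667⌋ = 13 → n.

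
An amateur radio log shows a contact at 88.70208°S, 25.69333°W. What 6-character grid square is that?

Shift to the Maidenhead origin (180°W, 90°S): lon 154.3067, lat 1.2979.
Field: lon ⌊154.3067/20⌋ = 7 → H; lat ⌊1.2979/10⌋ = 0 → A.
Square: lon ⌊14.3067/2⌋ = 7; lat ⌊1.2979/1⌋ = 1.
Subsquare: lon ⌊0.3067/0.0833333⌋ = 3 → d; lat ⌊0.2979/0.0416667⌋ = 7 → h.

HA71dh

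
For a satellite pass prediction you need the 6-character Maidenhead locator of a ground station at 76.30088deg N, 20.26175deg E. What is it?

Add 180° to longitude and 90° to latitude: 200.2618, 166.3009.
Field: 200.2618/20 → 10 → K, 166.3009/10 → 16 → Q; chars KQ.
Square: 0.2618/2 → 0, 6.3009/1 → 6; chars 06.
Subsquare: 0.2618/0.0833333 → 3 → d, 0.3009/0.0416667 → 7 → h; chars dh.

KQ06dh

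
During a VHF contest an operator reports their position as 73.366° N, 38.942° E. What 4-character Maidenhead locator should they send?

Add 180° to longitude and 90° to latitude: 218.94, 163.37.
Field: lon ⌊218.94/20⌋ = 10 → K; lat ⌊163.37/10⌋ = 16 → Q.
Square: lon ⌊18.94/2⌋ = 9; lat ⌊3.37/1⌋ = 3.

KQ93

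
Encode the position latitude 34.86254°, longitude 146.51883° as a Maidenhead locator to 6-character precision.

QM34gu

Shift to the Maidenhead origin (180°W, 90°S): lon 326.5188, lat 124.8625.
Field: 326.5188/20 → 16 → Q, 124.8625/10 → 12 → M; chars QM.
Square: 6.5188/2 → 3, 4.8625/1 → 4; chars 34.
Subsquare: 0.5188/0.0833333 → 6 → g, 0.8625/0.0416667 → 20 → u; chars gu.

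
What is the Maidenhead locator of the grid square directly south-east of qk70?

Longitude square 7; +1 → 8.
Latitude square 0; −1 → -1, wraps to 9, carry into field.
Latitude field K = 10; −1 → 9 = J.

QJ89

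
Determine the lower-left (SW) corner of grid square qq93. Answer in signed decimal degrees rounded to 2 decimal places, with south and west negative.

73.00, 158.00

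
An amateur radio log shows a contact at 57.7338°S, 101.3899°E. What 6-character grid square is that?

OD02qg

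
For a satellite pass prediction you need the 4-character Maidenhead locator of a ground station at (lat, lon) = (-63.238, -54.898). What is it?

GC26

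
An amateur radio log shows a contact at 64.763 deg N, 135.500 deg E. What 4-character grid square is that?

PP74

Offset from 180°W / 90°S: lon 315.50°, lat 154.76°.
Field: lon ⌊315.50/20⌋ = 15 → P; lat ⌊154.76/10⌋ = 15 → P.
Square: lon ⌊15.50/2⌋ = 7; lat ⌊4.76/1⌋ = 4.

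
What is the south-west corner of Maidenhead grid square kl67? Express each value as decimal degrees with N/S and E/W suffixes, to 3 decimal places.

Field K=10, L=11: +10·20° lon, +11·10° lat → SW at lon 20°, lat 20°.
Square 6, 7: +6·2° lon, +7·1° lat → SW at lon 32°, lat 27°.
latitude 27.000° N, longitude 32.000° E.

27.000° N, 32.000° E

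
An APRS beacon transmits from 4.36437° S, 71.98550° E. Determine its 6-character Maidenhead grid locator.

MI55xp

Offset from 180°W / 90°S: lon 251.9855°, lat 85.6356°.
Field (20°×10°, letters A–R): lon ⌊251.9855/20⌋ = 12 → M; lat ⌊85.6356/10⌋ = 8 → I.
Square (2°×1°, digits 0–9): lon ⌊11.9855/2⌋ = 5; lat ⌊5.6356/1⌋ = 5.
Subsquare (5′×2.5′, letters a–x): lon ⌊1.9855/0.0833333⌋ = 23 → x; lat ⌊0.6356/0.0416667⌋ = 15 → p.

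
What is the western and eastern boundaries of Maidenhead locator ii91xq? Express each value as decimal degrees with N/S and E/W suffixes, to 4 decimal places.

0.0833° W, 0.0000° E

Field I=8, I=8: +8·20° lon, +8·10° lat → SW at lon -20°, lat -10°.
Square 9, 1: +9·2° lon, +1·1° lat → SW at lon -2°, lat -9°.
Subsquare x=23, q=16: +23·0.0833333° lon, +16·0.0416667° lat → SW at lon -0.0833333°, lat -8.33333°.
Cell spans 0.0833333° lon × 0.0416667° lat.
west 0.0833° W, east 0.0000° E.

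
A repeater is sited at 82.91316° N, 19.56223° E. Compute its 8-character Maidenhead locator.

JR92sv79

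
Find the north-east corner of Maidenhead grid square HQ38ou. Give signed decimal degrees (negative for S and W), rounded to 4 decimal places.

Field H=7, Q=16: +7·20° lon, +16·10° lat → SW at lon -40°, lat 70°.
Square 3, 8: +3·2° lon, +8·1° lat → SW at lon -34°, lat 78°.
Subsquare o=14, u=20: +14·0.0833333° lon, +20·0.0416667° lat → SW at lon -32.8333°, lat 78.8333°.
Cell spans 0.0833333° lon × 0.0416667° lat. NE corner is SW corner plus one full cell.
latitude 78.8750, longitude -32.7500.

78.8750, -32.7500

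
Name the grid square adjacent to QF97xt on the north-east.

RF07au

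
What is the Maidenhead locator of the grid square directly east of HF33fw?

Longitude subsquare f = 5; +1 → 6 = g.
The latitude characters are unchanged.

HF33gw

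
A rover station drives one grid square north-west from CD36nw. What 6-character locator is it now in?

CD36mx

Longitude subsquare n = 13; −1 → 12 = m.
Latitude subsquare w = 22; +1 → 23 = x.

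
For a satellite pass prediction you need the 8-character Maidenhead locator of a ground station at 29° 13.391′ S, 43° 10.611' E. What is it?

Offset from 180°W / 90°S: lon 223.17685°, lat 60.77682°.
Field (20°×10°, letters A–R): lon ⌊223.17685/20⌋ = 11 → L; lat ⌊60.77682/10⌋ = 6 → G.
Square (2°×1°, digits 0–9): lon ⌊3.17685/2⌋ = 1; lat ⌊0.77682/1⌋ = 0.
Subsquare (5′×2.5′, letters a–x): lon ⌊1.17685/0.0833333⌋ = 14 → o; lat ⌊0.77682/0.0416667⌋ = 18 → s.
Extended square (30″×15″, digits 0–9): lon ⌊0.01018/0.00833333⌋ = 1; lat ⌊0.02682/0.00416667⌋ = 6.

LG10os16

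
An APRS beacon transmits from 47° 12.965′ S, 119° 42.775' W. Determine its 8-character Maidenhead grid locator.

DE02ds48

Offset from 180°W / 90°S: lon 60.28708°, lat 42.78392°.
Field: 60.28708/20 → 3 → D, 42.78392/10 → 4 → E; chars DE.
Square: 0.28708/2 → 0, 2.78392/1 → 2; chars 02.
Subsquare: 0.28708/0.0833333 → 3 → d, 0.78392/0.0416667 → 18 → s; chars ds.
Extended square: 0.03708/0.00833333 → 4, 0.03392/0.00416667 → 8; chars 48.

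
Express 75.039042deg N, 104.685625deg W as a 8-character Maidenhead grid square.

DQ75pa79

Offset from 180°W / 90°S: lon 75.31437°, lat 165.03904°.
Field (20°×10°, letters A–R): 75.31437/20 → 3 → D, 165.03904/10 → 16 → Q; chars DQ.
Square (2°×1°, digits 0–9): 15.31437/2 → 7, 5.03904/1 → 5; chars 75.
Subsquare (5′×2.5′, letters a–x): 1.31437/0.0833333 → 15 → p, 0.03904/0.0416667 → 0 → a; chars pa.
Extended square (30″×15″, digits 0–9): 0.06437/0.00833333 → 7, 0.03904/0.00416667 → 9; chars 79.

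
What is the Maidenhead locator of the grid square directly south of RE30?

Latitude square 0; −1 → -1, wraps to 9, carry into field.
Latitude field E = 4; −1 → 3 = D.
The longitude characters are unchanged.

RD39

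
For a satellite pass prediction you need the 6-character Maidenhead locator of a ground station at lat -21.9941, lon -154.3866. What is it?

BG28ta

Shift to the Maidenhead origin (180°W, 90°S): lon 25.6134, lat 68.0059.
Field: 25.6134/20 → 1 → B, 68.0059/10 → 6 → G; chars BG.
Square: 5.6134/2 → 2, 8.0059/1 → 8; chars 28.
Subsquare: 1.6134/0.0833333 → 19 → t, 0.0059/0.0416667 → 0 → a; chars ta.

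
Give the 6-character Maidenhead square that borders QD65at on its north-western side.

QD55xu

Longitude subsquare a = 0; −1 → -1, wraps to 23 = x, carry into square.
Longitude square 6; −1 → 5.
Latitude subsquare t = 19; +1 → 20 = u.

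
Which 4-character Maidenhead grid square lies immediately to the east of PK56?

PK66

Longitude square 5; +1 → 6.
The latitude characters are unchanged.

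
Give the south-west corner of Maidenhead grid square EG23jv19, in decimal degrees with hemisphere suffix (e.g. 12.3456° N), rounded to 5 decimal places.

26.08750° S, 95.24167° W

Field E=4, G=6: +4·20° lon, +6·10° lat → SW at lon -100°, lat -30°.
Square 2, 3: +2·2° lon, +3·1° lat → SW at lon -96°, lat -27°.
Subsquare j=9, v=21: +9·0.0833333° lon, +21·0.0416667° lat → SW at lon -95.25°, lat -26.125°.
Extended square 1, 9: +1·0.00833333° lon, +9·0.00416667° lat → SW at lon -95.2417°, lat -26.0875°.
latitude 26.08750° S, longitude 95.24167° W.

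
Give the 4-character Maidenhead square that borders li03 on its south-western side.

KI92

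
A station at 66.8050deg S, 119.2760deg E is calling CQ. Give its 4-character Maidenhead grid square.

OC93

Add 180° to longitude and 90° to latitude: 299.28, 23.19.
Field: lon ⌊299.28/20⌋ = 14 → O; lat ⌊23.19/10⌋ = 2 → C.
Square: lon ⌊19.28/2⌋ = 9; lat ⌊3.19/1⌋ = 3.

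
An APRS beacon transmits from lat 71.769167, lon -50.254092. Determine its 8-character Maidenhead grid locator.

GQ41us94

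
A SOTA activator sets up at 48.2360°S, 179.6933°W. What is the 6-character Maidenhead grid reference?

Shift to the Maidenhead origin (180°W, 90°S): lon 0.3067, lat 41.7640.
Field: 0.3067/20 → 0 → A, 41.7640/10 → 4 → E; chars AE.
Square: 0.3067/2 → 0, 1.7640/1 → 1; chars 01.
Subsquare: 0.3067/0.0833333 → 3 → d, 0.7640/0.0416667 → 18 → s; chars ds.

AE01ds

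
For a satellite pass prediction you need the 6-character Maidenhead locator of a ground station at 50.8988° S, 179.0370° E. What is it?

RD99mc

Add 180° to longitude and 90° to latitude: 359.0370, 39.1012.
Field: 359.0370/20 → 17 → R, 39.1012/10 → 3 → D; chars RD.
Square: 19.0370/2 → 9, 9.1012/1 → 9; chars 99.
Subsquare: 1.0370/0.0833333 → 12 → m, 0.1012/0.0416667 → 2 → c; chars mc.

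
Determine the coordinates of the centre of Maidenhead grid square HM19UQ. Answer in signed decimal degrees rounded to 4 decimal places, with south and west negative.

39.6875, -36.2917

Field H=7, M=12: +7·20° lon, +12·10° lat → SW at lon -40°, lat 30°.
Square 1, 9: +1·2° lon, +9·1° lat → SW at lon -38°, lat 39°.
Subsquare u=20, q=16: +20·0.0833333° lon, +16·0.0416667° lat → SW at lon -36.3333°, lat 39.6667°.
Cell spans 0.0833333° lon × 0.0416667° lat. Centre is SW corner plus half of each.
latitude 39.6875, longitude -36.2917.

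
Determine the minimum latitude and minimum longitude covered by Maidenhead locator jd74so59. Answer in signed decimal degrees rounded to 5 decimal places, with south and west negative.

-55.37917, 15.54167

Field J=9, D=3: +9·20° lon, +3·10° lat → SW at lon 0°, lat -60°.
Square 7, 4: +7·2° lon, +4·1° lat → SW at lon 14°, lat -56°.
Subsquare s=18, o=14: +18·0.0833333° lon, +14·0.0416667° lat → SW at lon 15.5°, lat -55.4167°.
Extended square 5, 9: +5·0.00833333° lon, +9·0.00416667° lat → SW at lon 15.5417°, lat -55.3792°.
latitude -55.37917, longitude 15.54167.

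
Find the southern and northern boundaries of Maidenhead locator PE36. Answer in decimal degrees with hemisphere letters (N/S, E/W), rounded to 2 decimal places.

44.00° S, 43.00° S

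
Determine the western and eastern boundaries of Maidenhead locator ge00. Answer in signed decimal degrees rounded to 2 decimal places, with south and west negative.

-60.00, -58.00

Field G=6, E=4: +6·20° lon, +4·10° lat → SW at lon -60°, lat -50°.
Square 0, 0: +0·2° lon, +0·1° lat → SW at lon -60°, lat -50°.
Cell spans 2° lon × 1° lat.
west -60.00, east -58.00.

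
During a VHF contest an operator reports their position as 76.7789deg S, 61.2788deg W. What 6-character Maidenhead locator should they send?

FB93if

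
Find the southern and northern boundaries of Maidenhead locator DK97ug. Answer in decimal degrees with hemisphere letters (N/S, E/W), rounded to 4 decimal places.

17.2500° N, 17.2917° N

Field D=3, K=10: +3·20° lon, +10·10° lat → SW at lon -120°, lat 10°.
Square 9, 7: +9·2° lon, +7·1° lat → SW at lon -102°, lat 17°.
Subsquare u=20, g=6: +20·0.0833333° lon, +6·0.0416667° lat → SW at lon -100.333°, lat 17.25°.
Cell spans 0.0833333° lon × 0.0416667° lat.
south 17.2500° N, north 17.2917° N.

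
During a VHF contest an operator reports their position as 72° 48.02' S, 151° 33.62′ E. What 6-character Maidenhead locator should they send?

Add 180° to longitude and 90° to latitude: 331.5603, 17.1997.
Field: lon ⌊331.5603/20⌋ = 16 → Q; lat ⌊17.1997/10⌋ = 1 → B.
Square: lon ⌊11.5603/2⌋ = 5; lat ⌊7.1997/1⌋ = 7.
Subsquare: lon ⌊1.5603/0.0833333⌋ = 18 → s; lat ⌊0.1997/0.0416667⌋ = 4 → e.

QB57se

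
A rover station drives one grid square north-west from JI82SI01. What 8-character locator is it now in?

Longitude extended square 0; −1 → -1, wraps to 9, carry into subsquare.
Longitude subsquare s = 18; −1 → 17 = r.
Latitude extended square 1; +1 → 2.

JI82ri92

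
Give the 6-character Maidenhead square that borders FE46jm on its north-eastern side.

FE46kn

Longitude subsquare j = 9; +1 → 10 = k.
Latitude subsquare m = 12; +1 → 13 = n.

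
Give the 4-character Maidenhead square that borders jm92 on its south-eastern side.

KM01

Longitude square 9; +1 → 10, wraps to 0, carry into field.
Longitude field J = 9; +1 → 10 = K.
Latitude square 2; −1 → 1.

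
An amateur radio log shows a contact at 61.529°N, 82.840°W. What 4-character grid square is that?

Offset from 180°W / 90°S: lon 97.16°, lat 151.53°.
Field (20°×10°, letters A–R): 97.16/20 → 4 → E, 151.53/10 → 15 → P; chars EP.
Square (2°×1°, digits 0–9): 17.16/2 → 8, 1.53/1 → 1; chars 81.

EP81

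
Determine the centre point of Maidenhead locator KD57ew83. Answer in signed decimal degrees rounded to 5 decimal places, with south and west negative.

Field K=10, D=3: +10·20° lon, +3·10° lat → SW at lon 20°, lat -60°.
Square 5, 7: +5·2° lon, +7·1° lat → SW at lon 30°, lat -53°.
Subsquare e=4, w=22: +4·0.0833333° lon, +22·0.0416667° lat → SW at lon 30.3333°, lat -52.0833°.
Extended square 8, 3: +8·0.00833333° lon, +3·0.00416667° lat → SW at lon 30.4°, lat -52.0708°.
Cell spans 0.00833333° lon × 0.00416667° lat. Centre is SW corner plus half of each.
latitude -52.06875, longitude 30.40417.

-52.06875, 30.40417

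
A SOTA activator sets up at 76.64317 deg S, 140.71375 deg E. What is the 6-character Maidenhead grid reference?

QB03ii

Shift to the Maidenhead origin (180°W, 90°S): lon 320.7138, lat 13.3568.
Field: lon ⌊320.7138/20⌋ = 16 → Q; lat ⌊13.3568/10⌋ = 1 → B.
Square: lon ⌊0.7138/2⌋ = 0; lat ⌊3.3568/1⌋ = 3.
Subsquare: lon ⌊0.7138/0.0833333⌋ = 8 → i; lat ⌊0.3568/0.0416667⌋ = 8 → i.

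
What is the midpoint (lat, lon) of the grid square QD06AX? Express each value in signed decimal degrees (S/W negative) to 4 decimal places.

-53.0208, 140.0417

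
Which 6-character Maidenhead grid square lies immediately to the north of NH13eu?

Latitude subsquare u = 20; +1 → 21 = v.
The longitude characters are unchanged.

NH13ev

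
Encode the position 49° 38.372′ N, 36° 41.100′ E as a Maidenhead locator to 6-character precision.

KN89ip

Offset from 180°W / 90°S: lon 216.6850°, lat 139.6395°.
Field: lon ⌊216.6850/20⌋ = 10 → K; lat ⌊139.6395/10⌋ = 13 → N.
Square: lon ⌊16.6850/2⌋ = 8; lat ⌊9.6395/1⌋ = 9.
Subsquare: lon ⌊0.6850/0.0833333⌋ = 8 → i; lat ⌊0.6395/0.0416667⌋ = 15 → p.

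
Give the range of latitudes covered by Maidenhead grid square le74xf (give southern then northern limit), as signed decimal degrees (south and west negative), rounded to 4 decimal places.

Field L=11, E=4: +11·20° lon, +4·10° lat → SW at lon 40°, lat -50°.
Square 7, 4: +7·2° lon, +4·1° lat → SW at lon 54°, lat -46°.
Subsquare x=23, f=5: +23·0.0833333° lon, +5·0.0416667° lat → SW at lon 55.9167°, lat -45.7917°.
Cell spans 0.0833333° lon × 0.0416667° lat.
south -45.7917, north -45.7500.

-45.7917, -45.7500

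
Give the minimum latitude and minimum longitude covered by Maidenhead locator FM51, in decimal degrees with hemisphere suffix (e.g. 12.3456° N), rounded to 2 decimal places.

31.00° N, 70.00° W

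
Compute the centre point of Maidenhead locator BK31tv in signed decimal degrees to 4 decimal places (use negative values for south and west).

Field B=1, K=10: +1·20° lon, +10·10° lat → SW at lon -160°, lat 10°.
Square 3, 1: +3·2° lon, +1·1° lat → SW at lon -154°, lat 11°.
Subsquare t=19, v=21: +19·0.0833333° lon, +21·0.0416667° lat → SW at lon -152.417°, lat 11.875°.
Cell spans 0.0833333° lon × 0.0416667° lat. Centre is SW corner plus half of each.
latitude 11.8958, longitude -152.3750.

11.8958, -152.3750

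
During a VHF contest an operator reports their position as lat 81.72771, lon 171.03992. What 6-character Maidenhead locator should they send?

Add 180° to longitude and 90° to latitude: 351.0399, 171.7277.
Field: lon ⌊351.0399/20⌋ = 17 → R; lat ⌊171.7277/10⌋ = 17 → R.
Square: lon ⌊11.0399/2⌋ = 5; lat ⌊1.7277/1⌋ = 1.
Subsquare: lon ⌊1.0399/0.0833333⌋ = 12 → m; lat ⌊0.7277/0.0416667⌋ = 17 → r.

RR51mr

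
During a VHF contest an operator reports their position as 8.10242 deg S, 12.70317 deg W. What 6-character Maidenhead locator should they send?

II31pv

Add 180° to longitude and 90° to latitude: 167.2968, 81.8976.
Field: 167.2968/20 → 8 → I, 81.8976/10 → 8 → I; chars II.
Square: 7.2968/2 → 3, 1.8976/1 → 1; chars 31.
Subsquare: 1.2968/0.0833333 → 15 → p, 0.8976/0.0416667 → 21 → v; chars pv.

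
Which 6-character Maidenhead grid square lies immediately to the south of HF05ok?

Latitude subsquare k = 10; −1 → 9 = j.
The longitude characters are unchanged.

HF05oj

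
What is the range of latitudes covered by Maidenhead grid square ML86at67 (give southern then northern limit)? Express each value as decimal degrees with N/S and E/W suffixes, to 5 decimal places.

Field M=12, L=11: +12·20° lon, +11·10° lat → SW at lon 60°, lat 20°.
Square 8, 6: +8·2° lon, +6·1° lat → SW at lon 76°, lat 26°.
Subsquare a=0, t=19: +0·0.0833333° lon, +19·0.0416667° lat → SW at lon 76°, lat 26.7917°.
Extended square 6, 7: +6·0.00833333° lon, +7·0.00416667° lat → SW at lon 76.05°, lat 26.8208°.
Cell spans 0.00833333° lon × 0.00416667° lat.
south 26.82083° N, north 26.82500° N.

26.82083° N, 26.82500° N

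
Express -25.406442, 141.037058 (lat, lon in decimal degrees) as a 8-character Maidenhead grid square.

Shift to the Maidenhead origin (180°W, 90°S): lon 321.03706, lat 64.59356.
Field: 321.03706/20 → 16 → Q, 64.59356/10 → 6 → G; chars QG.
Square: 1.03706/2 → 0, 4.59356/1 → 4; chars 04.
Subsquare: 1.03706/0.0833333 → 12 → m, 0.59356/0.0416667 → 14 → o; chars mo.
Extended square: 0.03706/0.00833333 → 4, 0.01022/0.00416667 → 2; chars 42.

QG04mo42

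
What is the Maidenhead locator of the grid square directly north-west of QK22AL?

QK12xm

Longitude subsquare a = 0; −1 → -1, wraps to 23 = x, carry into square.
Longitude square 2; −1 → 1.
Latitude subsquare l = 11; +1 → 12 = m.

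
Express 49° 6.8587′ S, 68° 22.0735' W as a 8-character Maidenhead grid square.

FE50tv52

Offset from 180°W / 90°S: lon 111.63211°, lat 40.88569°.
Field: 111.63211/20 → 5 → F, 40.88569/10 → 4 → E; chars FE.
Square: 11.63211/2 → 5, 0.88569/1 → 0; chars 50.
Subsquare: 1.63211/0.0833333 → 19 → t, 0.88569/0.0416667 → 21 → v; chars tv.
Extended square: 0.04878/0.00833333 → 5, 0.01069/0.00416667 → 2; chars 52.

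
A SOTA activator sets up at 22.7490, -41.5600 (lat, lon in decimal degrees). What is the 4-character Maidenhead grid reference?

Add 180° to longitude and 90° to latitude: 138.44, 112.75.
Field (20°×10°, letters A–R): 138.44/20 → 6 → G, 112.75/10 → 11 → L; chars GL.
Square (2°×1°, digits 0–9): 18.44/2 → 9, 2.75/1 → 2; chars 92.

GL92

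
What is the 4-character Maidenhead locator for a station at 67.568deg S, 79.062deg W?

Offset from 180°W / 90°S: lon 100.94°, lat 22.43°.
Field: lon ⌊100.94/20⌋ = 5 → F; lat ⌊22.43/10⌋ = 2 → C.
Square: lon ⌊0.94/2⌋ = 0; lat ⌊2.43/1⌋ = 2.

FC02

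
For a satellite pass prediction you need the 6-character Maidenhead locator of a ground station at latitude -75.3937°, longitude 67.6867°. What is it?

Shift to the Maidenhead origin (180°W, 90°S): lon 247.6867, lat 14.6063.
Field (20°×10°, letters A–R): lon ⌊247.6867/20⌋ = 12 → M; lat ⌊14.6063/10⌋ = 1 → B.
Square (2°×1°, digits 0–9): lon ⌊7.6867/2⌋ = 3; lat ⌊4.6063/1⌋ = 4.
Subsquare (5′×2.5′, letters a–x): lon ⌊1.6867/0.0833333⌋ = 20 → u; lat ⌊0.6063/0.0416667⌋ = 14 → o.

MB34uo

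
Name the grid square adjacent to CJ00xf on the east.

CJ10af

Longitude subsquare x = 23; +1 → 24, wraps to 0 = a, carry into square.
Longitude square 0; +1 → 1.
The latitude characters are unchanged.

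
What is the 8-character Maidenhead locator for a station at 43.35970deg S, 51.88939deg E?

LE56wp63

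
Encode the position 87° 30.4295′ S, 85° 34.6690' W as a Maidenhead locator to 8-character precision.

Offset from 180°W / 90°S: lon 94.42218°, lat 2.49284°.
Field: 94.42218/20 → 4 → E, 2.49284/10 → 0 → A; chars EA.
Square: 14.42218/2 → 7, 2.49284/1 → 2; chars 72.
Subsquare: 0.42218/0.0833333 → 5 → f, 0.49284/0.0416667 → 11 → l; chars fl.
Extended square: 0.00552/0.00833333 → 0, 0.03451/0.00416667 → 8; chars 08.

EA72fl08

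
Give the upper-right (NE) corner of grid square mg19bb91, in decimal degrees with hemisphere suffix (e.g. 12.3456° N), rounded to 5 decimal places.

20.95000° S, 62.16667° E

Field M=12, G=6: +12·20° lon, +6·10° lat → SW at lon 60°, lat -30°.
Square 1, 9: +1·2° lon, +9·1° lat → SW at lon 62°, lat -21°.
Subsquare b=1, b=1: +1·0.0833333° lon, +1·0.0416667° lat → SW at lon 62.0833°, lat -20.9583°.
Extended square 9, 1: +9·0.00833333° lon, +1·0.00416667° lat → SW at lon 62.1583°, lat -20.9542°.
Cell spans 0.00833333° lon × 0.00416667° lat. NE corner is SW corner plus one full cell.
latitude 20.95000° S, longitude 62.16667° E.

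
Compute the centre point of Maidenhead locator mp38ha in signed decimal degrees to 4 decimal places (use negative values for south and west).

Field M=12, P=15: +12·20° lon, +15·10° lat → SW at lon 60°, lat 60°.
Square 3, 8: +3·2° lon, +8·1° lat → SW at lon 66°, lat 68°.
Subsquare h=7, a=0: +7·0.0833333° lon, +0·0.0416667° lat → SW at lon 66.5833°, lat 68°.
Cell spans 0.0833333° lon × 0.0416667° lat. Centre is SW corner plus half of each.
latitude 68.0208, longitude 66.6250.

68.0208, 66.6250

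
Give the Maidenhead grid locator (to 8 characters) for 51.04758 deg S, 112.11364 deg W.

Add 180° to longitude and 90° to latitude: 67.88636, 38.95242.
Field: lon ⌊67.88636/20⌋ = 3 → D; lat ⌊38.95242/10⌋ = 3 → D.
Square: lon ⌊7.88636/2⌋ = 3; lat ⌊8.95242/1⌋ = 8.
Subsquare: lon ⌊1.88636/0.0833333⌋ = 22 → w; lat ⌊0.95242/0.0416667⌋ = 22 → w.
Extended square: lon ⌊0.05303/0.00833333⌋ = 6; lat ⌊0.03575/0.00416667⌋ = 8.

DD38ww68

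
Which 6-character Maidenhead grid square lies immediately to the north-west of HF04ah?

GF94xi

Longitude subsquare a = 0; −1 → -1, wraps to 23 = x, carry into square.
Longitude square 0; −1 → -1, wraps to 9, carry into field.
Longitude field H = 7; −1 → 6 = G.
Latitude subsquare h = 7; +1 → 8 = i.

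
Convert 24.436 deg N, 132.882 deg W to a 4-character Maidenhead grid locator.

CL34

Shift to the Maidenhead origin (180°W, 90°S): lon 47.12, lat 114.44.
Field: lon ⌊47.12/20⌋ = 2 → C; lat ⌊114.44/10⌋ = 11 → L.
Square: lon ⌊7.12/2⌋ = 3; lat ⌊4.44/1⌋ = 4.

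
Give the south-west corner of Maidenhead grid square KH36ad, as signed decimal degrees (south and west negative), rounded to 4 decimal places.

-13.8750, 26.0000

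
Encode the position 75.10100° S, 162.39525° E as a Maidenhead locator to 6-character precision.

Add 180° to longitude and 90° to latitude: 342.3953, 14.8990.
Field: lon ⌊342.3953/20⌋ = 17 → R; lat ⌊14.8990/10⌋ = 1 → B.
Square: lon ⌊2.3953/2⌋ = 1; lat ⌊4.8990/1⌋ = 4.
Subsquare: lon ⌊0.3953/0.0833333⌋ = 4 → e; lat ⌊0.8990/0.0416667⌋ = 21 → v.

RB14ev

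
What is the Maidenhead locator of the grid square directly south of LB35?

LB34

Latitude square 5; −1 → 4.
The longitude characters are unchanged.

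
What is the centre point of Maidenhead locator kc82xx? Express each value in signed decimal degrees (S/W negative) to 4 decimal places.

-67.0208, 37.9583

Field K=10, C=2: +10·20° lon, +2·10° lat → SW at lon 20°, lat -70°.
Square 8, 2: +8·2° lon, +2·1° lat → SW at lon 36°, lat -68°.
Subsquare x=23, x=23: +23·0.0833333° lon, +23·0.0416667° lat → SW at lon 37.9167°, lat -67.0417°.
Cell spans 0.0833333° lon × 0.0416667° lat. Centre is SW corner plus half of each.
latitude -67.0208, longitude 37.9583.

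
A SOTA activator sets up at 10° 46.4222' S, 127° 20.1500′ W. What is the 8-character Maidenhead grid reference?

CH69hf94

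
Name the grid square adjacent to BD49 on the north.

Latitude square 9; +1 → 10, wraps to 0, carry into field.
Latitude field D = 3; +1 → 4 = E.
The longitude characters are unchanged.

BE40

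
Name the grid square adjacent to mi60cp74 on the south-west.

Longitude extended square 7; −1 → 6.
Latitude extended square 4; −1 → 3.

MI60cp63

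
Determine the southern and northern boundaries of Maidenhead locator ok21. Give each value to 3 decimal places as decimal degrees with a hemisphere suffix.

Field O=14, K=10: +14·20° lon, +10·10° lat → SW at lon 100°, lat 10°.
Square 2, 1: +2·2° lon, +1·1° lat → SW at lon 104°, lat 11°.
Cell spans 2° lon × 1° lat.
south 11.000° N, north 12.000° N.

11.000° N, 12.000° N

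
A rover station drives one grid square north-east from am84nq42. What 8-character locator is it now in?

AM84nq53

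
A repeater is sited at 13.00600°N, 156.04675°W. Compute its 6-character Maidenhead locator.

Add 180° to longitude and 90° to latitude: 23.9532, 103.0060.
Field: 23.9532/20 → 1 → B, 103.0060/10 → 10 → K; chars BK.
Square: 3.9532/2 → 1, 3.0060/1 → 3; chars 13.
Subsquare: 1.9532/0.0833333 → 23 → x, 0.0060/0.0416667 → 0 → a; chars xa.

BK13xa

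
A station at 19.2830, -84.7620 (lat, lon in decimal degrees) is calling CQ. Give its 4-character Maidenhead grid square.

EK79

Add 180° to longitude and 90° to latitude: 95.24, 109.28.
Field: 95.24/20 → 4 → E, 109.28/10 → 10 → K; chars EK.
Square: 15.24/2 → 7, 9.28/1 → 9; chars 79.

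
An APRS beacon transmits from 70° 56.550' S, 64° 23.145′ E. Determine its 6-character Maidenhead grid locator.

MB29eb

Shift to the Maidenhead origin (180°W, 90°S): lon 244.3858, lat 19.0575.
Field: 244.3858/20 → 12 → M, 19.0575/10 → 1 → B; chars MB.
Square: 4.3858/2 → 2, 9.0575/1 → 9; chars 29.
Subsquare: 0.3858/0.0833333 → 4 → e, 0.0575/0.0416667 → 1 → b; chars eb.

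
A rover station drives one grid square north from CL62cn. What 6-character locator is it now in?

CL62co

Latitude subsquare n = 13; +1 → 14 = o.
The longitude characters are unchanged.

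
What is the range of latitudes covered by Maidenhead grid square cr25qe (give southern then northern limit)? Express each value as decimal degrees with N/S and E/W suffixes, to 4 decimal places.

85.1667° N, 85.2083° N

Field C=2, R=17: +2·20° lon, +17·10° lat → SW at lon -140°, lat 80°.
Square 2, 5: +2·2° lon, +5·1° lat → SW at lon -136°, lat 85°.
Subsquare q=16, e=4: +16·0.0833333° lon, +4·0.0416667° lat → SW at lon -134.667°, lat 85.1667°.
Cell spans 0.0833333° lon × 0.0416667° lat.
south 85.1667° N, north 85.2083° N.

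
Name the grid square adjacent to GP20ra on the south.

Latitude subsquare a = 0; −1 → -1, wraps to 23 = x, carry into square.
Latitude square 0; −1 → -1, wraps to 9, carry into field.
Latitude field P = 15; −1 → 14 = O.
The longitude characters are unchanged.

GO29rx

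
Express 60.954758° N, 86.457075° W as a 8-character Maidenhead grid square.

EP60sw59

Shift to the Maidenhead origin (180°W, 90°S): lon 93.54292, lat 150.95476.
Field: lon ⌊93.54292/20⌋ = 4 → E; lat ⌊150.95476/10⌋ = 15 → P.
Square: lon ⌊13.54292/2⌋ = 6; lat ⌊0.95476/1⌋ = 0.
Subsquare: lon ⌊1.54292/0.0833333⌋ = 18 → s; lat ⌊0.95476/0.0416667⌋ = 22 → w.
Extended square: lon ⌊0.04292/0.00833333⌋ = 5; lat ⌊0.03809/0.00416667⌋ = 9.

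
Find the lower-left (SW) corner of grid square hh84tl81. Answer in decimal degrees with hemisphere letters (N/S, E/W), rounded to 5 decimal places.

15.53750° S, 22.35000° W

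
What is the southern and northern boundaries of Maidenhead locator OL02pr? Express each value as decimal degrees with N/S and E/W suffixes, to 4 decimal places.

22.7083° N, 22.7500° N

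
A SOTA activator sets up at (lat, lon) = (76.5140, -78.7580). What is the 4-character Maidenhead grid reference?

Shift to the Maidenhead origin (180°W, 90°S): lon 101.24, lat 166.51.
Field (20°×10°, letters A–R): lon ⌊101.24/20⌋ = 5 → F; lat ⌊166.51/10⌋ = 16 → Q.
Square (2°×1°, digits 0–9): lon ⌊1.24/2⌋ = 0; lat ⌊6.51/1⌋ = 6.

FQ06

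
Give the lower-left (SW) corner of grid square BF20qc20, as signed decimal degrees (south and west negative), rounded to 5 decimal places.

-39.91667, -154.65000

Field B=1, F=5: +1·20° lon, +5·10° lat → SW at lon -160°, lat -40°.
Square 2, 0: +2·2° lon, +0·1° lat → SW at lon -156°, lat -40°.
Subsquare q=16, c=2: +16·0.0833333° lon, +2·0.0416667° lat → SW at lon -154.667°, lat -39.9167°.
Extended square 2, 0: +2·0.00833333° lon, +0·0.00416667° lat → SW at lon -154.65°, lat -39.9167°.
latitude -39.91667, longitude -154.65000.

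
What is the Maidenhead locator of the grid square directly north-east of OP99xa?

PP09ab

Longitude subsquare x = 23; +1 → 24, wraps to 0 = a, carry into square.
Longitude square 9; +1 → 10, wraps to 0, carry into field.
Longitude field O = 14; +1 → 15 = P.
Latitude subsquare a = 0; +1 → 1 = b.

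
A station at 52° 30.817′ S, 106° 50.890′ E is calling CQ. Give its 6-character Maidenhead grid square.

Add 180° to longitude and 90° to latitude: 286.8482, 37.4864.
Field (20°×10°, letters A–R): lon ⌊286.8482/20⌋ = 14 → O; lat ⌊37.4864/10⌋ = 3 → D.
Square (2°×1°, digits 0–9): lon ⌊6.8482/2⌋ = 3; lat ⌊7.4864/1⌋ = 7.
Subsquare (5′×2.5′, letters a–x): lon ⌊0.8482/0.0833333⌋ = 10 → k; lat ⌊0.4864/0.0416667⌋ = 11 → l.

OD37kl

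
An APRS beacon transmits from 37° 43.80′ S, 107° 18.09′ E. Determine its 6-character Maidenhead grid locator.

Offset from 180°W / 90°S: lon 287.3015°, lat 52.2700°.
Field: 287.3015/20 → 14 → O, 52.2700/10 → 5 → F; chars OF.
Square: 7.3015/2 → 3, 2.2700/1 → 2; chars 32.
Subsquare: 1.3015/0.0833333 → 15 → p, 0.2700/0.0416667 → 6 → g; chars pg.

OF32pg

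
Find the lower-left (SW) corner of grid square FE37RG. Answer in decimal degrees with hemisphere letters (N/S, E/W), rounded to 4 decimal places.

42.7500° S, 72.5833° W

Field F=5, E=4: +5·20° lon, +4·10° lat → SW at lon -80°, lat -50°.
Square 3, 7: +3·2° lon, +7·1° lat → SW at lon -74°, lat -43°.
Subsquare r=17, g=6: +17·0.0833333° lon, +6·0.0416667° lat → SW at lon -72.5833°, lat -42.75°.
latitude 42.7500° S, longitude 72.5833° W.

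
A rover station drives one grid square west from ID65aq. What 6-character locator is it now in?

ID55xq

Longitude subsquare a = 0; −1 → -1, wraps to 23 = x, carry into square.
Longitude square 6; −1 → 5.
The latitude characters are unchanged.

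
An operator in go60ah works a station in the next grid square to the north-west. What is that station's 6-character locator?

Longitude subsquare a = 0; −1 → -1, wraps to 23 = x, carry into square.
Longitude square 6; −1 → 5.
Latitude subsquare h = 7; +1 → 8 = i.

GO50xi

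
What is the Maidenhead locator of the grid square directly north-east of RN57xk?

RN67al

Longitude subsquare x = 23; +1 → 24, wraps to 0 = a, carry into square.
Longitude square 5; +1 → 6.
Latitude subsquare k = 10; +1 → 11 = l.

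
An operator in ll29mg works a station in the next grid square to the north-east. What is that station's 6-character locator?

Longitude subsquare m = 12; +1 → 13 = n.
Latitude subsquare g = 6; +1 → 7 = h.

LL29nh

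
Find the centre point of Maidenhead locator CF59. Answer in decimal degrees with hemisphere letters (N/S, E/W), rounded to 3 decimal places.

30.500° S, 129.000° W

Field C=2, F=5: +2·20° lon, +5·10° lat → SW at lon -140°, lat -40°.
Square 5, 9: +5·2° lon, +9·1° lat → SW at lon -130°, lat -31°.
Cell spans 2° lon × 1° lat. Centre is SW corner plus half of each.
latitude 30.500° S, longitude 129.000° W.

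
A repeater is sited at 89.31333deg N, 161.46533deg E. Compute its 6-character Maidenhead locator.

RR09rh

Offset from 180°W / 90°S: lon 341.4653°, lat 179.3133°.
Field (20°×10°, letters A–R): lon ⌊341.4653/20⌋ = 17 → R; lat ⌊179.3133/10⌋ = 17 → R.
Square (2°×1°, digits 0–9): lon ⌊1.4653/2⌋ = 0; lat ⌊9.3133/1⌋ = 9.
Subsquare (5′×2.5′, letters a–x): lon ⌊1.4653/0.0833333⌋ = 17 → r; lat ⌊0.3133/0.0416667⌋ = 7 → h.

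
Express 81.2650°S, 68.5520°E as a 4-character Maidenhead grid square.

Add 180° to longitude and 90° to latitude: 248.55, 8.73.
Field: lon ⌊248.55/20⌋ = 12 → M; lat ⌊8.73/10⌋ = 0 → A.
Square: lon ⌊8.55/2⌋ = 4; lat ⌊8.73/1⌋ = 8.

MA48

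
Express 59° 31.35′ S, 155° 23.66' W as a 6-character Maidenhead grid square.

BD20hl

Shift to the Maidenhead origin (180°W, 90°S): lon 24.6057, lat 30.4775.
Field (20°×10°, letters A–R): 24.6057/20 → 1 → B, 30.4775/10 → 3 → D; chars BD.
Square (2°×1°, digits 0–9): 4.6057/2 → 2, 0.4775/1 → 0; chars 20.
Subsquare (5′×2.5′, letters a–x): 0.6057/0.0833333 → 7 → h, 0.4775/0.0416667 → 11 → l; chars hl.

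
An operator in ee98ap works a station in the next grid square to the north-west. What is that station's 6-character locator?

EE88xq

Longitude subsquare a = 0; −1 → -1, wraps to 23 = x, carry into square.
Longitude square 9; −1 → 8.
Latitude subsquare p = 15; +1 → 16 = q.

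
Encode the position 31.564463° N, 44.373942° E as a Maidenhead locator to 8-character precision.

Shift to the Maidenhead origin (180°W, 90°S): lon 224.37394, lat 121.56446.
Field (20°×10°, letters A–R): 224.37394/20 → 11 → L, 121.56446/10 → 12 → M; chars LM.
Square (2°×1°, digits 0–9): 4.37394/2 → 2, 1.56446/1 → 1; chars 21.
Subsquare (5′×2.5′, letters a–x): 0.37394/0.0833333 → 4 → e, 0.56446/0.0416667 → 13 → n; chars en.
Extended square (30″×15″, digits 0–9): 0.04061/0.00833333 → 4, 0.02280/0.00416667 → 5; chars 45.

LM21en45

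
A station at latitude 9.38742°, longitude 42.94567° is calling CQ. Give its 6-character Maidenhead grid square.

LJ19lj

Offset from 180°W / 90°S: lon 222.9457°, lat 99.3874°.
Field: 222.9457/20 → 11 → L, 99.3874/10 → 9 → J; chars LJ.
Square: 2.9457/2 → 1, 9.3874/1 → 9; chars 19.
Subsquare: 0.9457/0.0833333 → 11 → l, 0.3874/0.0416667 → 9 → j; chars lj.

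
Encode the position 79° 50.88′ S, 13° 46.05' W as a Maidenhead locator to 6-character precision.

IB30cd

Offset from 180°W / 90°S: lon 166.2325°, lat 10.1520°.
Field (20°×10°, letters A–R): 166.2325/20 → 8 → I, 10.1520/10 → 1 → B; chars IB.
Square (2°×1°, digits 0–9): 6.2325/2 → 3, 0.1520/1 → 0; chars 30.
Subsquare (5′×2.5′, letters a–x): 0.2325/0.0833333 → 2 → c, 0.1520/0.0416667 → 3 → d; chars cd.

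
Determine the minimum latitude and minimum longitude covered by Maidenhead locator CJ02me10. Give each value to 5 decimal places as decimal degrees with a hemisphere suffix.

2.16667° N, 138.99167° W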